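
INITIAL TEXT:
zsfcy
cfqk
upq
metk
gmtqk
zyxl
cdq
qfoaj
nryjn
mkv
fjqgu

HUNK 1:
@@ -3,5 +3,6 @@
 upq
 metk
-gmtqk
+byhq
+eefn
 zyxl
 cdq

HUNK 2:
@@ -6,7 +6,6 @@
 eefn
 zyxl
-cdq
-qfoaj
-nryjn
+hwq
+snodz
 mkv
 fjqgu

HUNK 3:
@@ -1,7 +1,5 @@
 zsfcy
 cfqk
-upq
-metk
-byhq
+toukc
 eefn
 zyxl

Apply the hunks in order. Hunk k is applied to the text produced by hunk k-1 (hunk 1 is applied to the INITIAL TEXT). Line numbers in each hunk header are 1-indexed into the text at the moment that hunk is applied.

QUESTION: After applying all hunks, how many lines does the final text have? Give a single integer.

Hunk 1: at line 3 remove [gmtqk] add [byhq,eefn] -> 12 lines: zsfcy cfqk upq metk byhq eefn zyxl cdq qfoaj nryjn mkv fjqgu
Hunk 2: at line 6 remove [cdq,qfoaj,nryjn] add [hwq,snodz] -> 11 lines: zsfcy cfqk upq metk byhq eefn zyxl hwq snodz mkv fjqgu
Hunk 3: at line 1 remove [upq,metk,byhq] add [toukc] -> 9 lines: zsfcy cfqk toukc eefn zyxl hwq snodz mkv fjqgu
Final line count: 9

Answer: 9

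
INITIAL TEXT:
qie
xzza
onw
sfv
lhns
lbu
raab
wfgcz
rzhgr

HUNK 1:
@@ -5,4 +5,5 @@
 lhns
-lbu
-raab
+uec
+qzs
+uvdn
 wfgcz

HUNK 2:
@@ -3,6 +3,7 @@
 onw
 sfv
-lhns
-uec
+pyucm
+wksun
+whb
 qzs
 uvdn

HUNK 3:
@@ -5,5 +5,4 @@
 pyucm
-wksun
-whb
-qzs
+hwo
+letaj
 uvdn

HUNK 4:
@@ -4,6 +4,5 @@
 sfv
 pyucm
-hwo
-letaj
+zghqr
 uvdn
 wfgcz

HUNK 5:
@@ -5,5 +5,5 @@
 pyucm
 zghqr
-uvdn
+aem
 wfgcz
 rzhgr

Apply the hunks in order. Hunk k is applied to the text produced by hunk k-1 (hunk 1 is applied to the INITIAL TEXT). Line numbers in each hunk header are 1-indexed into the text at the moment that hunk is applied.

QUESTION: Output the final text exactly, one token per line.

Hunk 1: at line 5 remove [lbu,raab] add [uec,qzs,uvdn] -> 10 lines: qie xzza onw sfv lhns uec qzs uvdn wfgcz rzhgr
Hunk 2: at line 3 remove [lhns,uec] add [pyucm,wksun,whb] -> 11 lines: qie xzza onw sfv pyucm wksun whb qzs uvdn wfgcz rzhgr
Hunk 3: at line 5 remove [wksun,whb,qzs] add [hwo,letaj] -> 10 lines: qie xzza onw sfv pyucm hwo letaj uvdn wfgcz rzhgr
Hunk 4: at line 4 remove [hwo,letaj] add [zghqr] -> 9 lines: qie xzza onw sfv pyucm zghqr uvdn wfgcz rzhgr
Hunk 5: at line 5 remove [uvdn] add [aem] -> 9 lines: qie xzza onw sfv pyucm zghqr aem wfgcz rzhgr

Answer: qie
xzza
onw
sfv
pyucm
zghqr
aem
wfgcz
rzhgr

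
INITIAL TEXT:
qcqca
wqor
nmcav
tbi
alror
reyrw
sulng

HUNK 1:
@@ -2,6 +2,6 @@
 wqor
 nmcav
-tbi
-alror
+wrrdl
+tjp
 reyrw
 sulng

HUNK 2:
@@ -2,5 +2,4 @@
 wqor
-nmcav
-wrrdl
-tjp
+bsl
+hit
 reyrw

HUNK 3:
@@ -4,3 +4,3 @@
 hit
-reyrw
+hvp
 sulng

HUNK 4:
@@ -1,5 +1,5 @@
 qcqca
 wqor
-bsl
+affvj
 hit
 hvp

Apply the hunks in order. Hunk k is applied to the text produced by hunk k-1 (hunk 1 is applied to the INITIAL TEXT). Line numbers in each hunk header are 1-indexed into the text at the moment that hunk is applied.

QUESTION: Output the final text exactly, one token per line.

Hunk 1: at line 2 remove [tbi,alror] add [wrrdl,tjp] -> 7 lines: qcqca wqor nmcav wrrdl tjp reyrw sulng
Hunk 2: at line 2 remove [nmcav,wrrdl,tjp] add [bsl,hit] -> 6 lines: qcqca wqor bsl hit reyrw sulng
Hunk 3: at line 4 remove [reyrw] add [hvp] -> 6 lines: qcqca wqor bsl hit hvp sulng
Hunk 4: at line 1 remove [bsl] add [affvj] -> 6 lines: qcqca wqor affvj hit hvp sulng

Answer: qcqca
wqor
affvj
hit
hvp
sulng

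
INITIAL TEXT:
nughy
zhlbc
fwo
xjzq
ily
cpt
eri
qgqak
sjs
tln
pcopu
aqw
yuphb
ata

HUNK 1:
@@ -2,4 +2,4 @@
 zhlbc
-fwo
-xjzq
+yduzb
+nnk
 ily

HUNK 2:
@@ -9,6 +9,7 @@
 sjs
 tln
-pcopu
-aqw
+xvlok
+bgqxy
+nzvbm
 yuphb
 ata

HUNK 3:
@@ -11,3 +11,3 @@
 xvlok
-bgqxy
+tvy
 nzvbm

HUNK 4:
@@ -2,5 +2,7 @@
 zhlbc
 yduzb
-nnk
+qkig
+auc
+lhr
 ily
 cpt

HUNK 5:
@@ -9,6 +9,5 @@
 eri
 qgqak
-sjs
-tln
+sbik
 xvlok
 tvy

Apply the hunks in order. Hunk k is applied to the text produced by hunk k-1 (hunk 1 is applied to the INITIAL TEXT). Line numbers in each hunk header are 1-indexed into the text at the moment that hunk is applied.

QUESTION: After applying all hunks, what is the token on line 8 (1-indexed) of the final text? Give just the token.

Hunk 1: at line 2 remove [fwo,xjzq] add [yduzb,nnk] -> 14 lines: nughy zhlbc yduzb nnk ily cpt eri qgqak sjs tln pcopu aqw yuphb ata
Hunk 2: at line 9 remove [pcopu,aqw] add [xvlok,bgqxy,nzvbm] -> 15 lines: nughy zhlbc yduzb nnk ily cpt eri qgqak sjs tln xvlok bgqxy nzvbm yuphb ata
Hunk 3: at line 11 remove [bgqxy] add [tvy] -> 15 lines: nughy zhlbc yduzb nnk ily cpt eri qgqak sjs tln xvlok tvy nzvbm yuphb ata
Hunk 4: at line 2 remove [nnk] add [qkig,auc,lhr] -> 17 lines: nughy zhlbc yduzb qkig auc lhr ily cpt eri qgqak sjs tln xvlok tvy nzvbm yuphb ata
Hunk 5: at line 9 remove [sjs,tln] add [sbik] -> 16 lines: nughy zhlbc yduzb qkig auc lhr ily cpt eri qgqak sbik xvlok tvy nzvbm yuphb ata
Final line 8: cpt

Answer: cpt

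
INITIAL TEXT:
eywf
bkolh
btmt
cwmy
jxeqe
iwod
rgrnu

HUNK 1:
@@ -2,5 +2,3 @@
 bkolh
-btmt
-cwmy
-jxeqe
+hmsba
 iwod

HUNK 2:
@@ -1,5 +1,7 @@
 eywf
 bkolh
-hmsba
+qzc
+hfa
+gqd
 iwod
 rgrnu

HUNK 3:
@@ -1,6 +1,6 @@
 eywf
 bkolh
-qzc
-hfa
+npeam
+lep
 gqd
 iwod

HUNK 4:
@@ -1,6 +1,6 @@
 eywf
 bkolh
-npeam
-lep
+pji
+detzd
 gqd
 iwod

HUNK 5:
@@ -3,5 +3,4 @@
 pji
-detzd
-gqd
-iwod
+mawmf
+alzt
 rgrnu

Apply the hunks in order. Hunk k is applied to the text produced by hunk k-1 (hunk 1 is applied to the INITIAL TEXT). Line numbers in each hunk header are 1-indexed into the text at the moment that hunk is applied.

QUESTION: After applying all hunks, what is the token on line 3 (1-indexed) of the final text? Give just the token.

Answer: pji

Derivation:
Hunk 1: at line 2 remove [btmt,cwmy,jxeqe] add [hmsba] -> 5 lines: eywf bkolh hmsba iwod rgrnu
Hunk 2: at line 1 remove [hmsba] add [qzc,hfa,gqd] -> 7 lines: eywf bkolh qzc hfa gqd iwod rgrnu
Hunk 3: at line 1 remove [qzc,hfa] add [npeam,lep] -> 7 lines: eywf bkolh npeam lep gqd iwod rgrnu
Hunk 4: at line 1 remove [npeam,lep] add [pji,detzd] -> 7 lines: eywf bkolh pji detzd gqd iwod rgrnu
Hunk 5: at line 3 remove [detzd,gqd,iwod] add [mawmf,alzt] -> 6 lines: eywf bkolh pji mawmf alzt rgrnu
Final line 3: pji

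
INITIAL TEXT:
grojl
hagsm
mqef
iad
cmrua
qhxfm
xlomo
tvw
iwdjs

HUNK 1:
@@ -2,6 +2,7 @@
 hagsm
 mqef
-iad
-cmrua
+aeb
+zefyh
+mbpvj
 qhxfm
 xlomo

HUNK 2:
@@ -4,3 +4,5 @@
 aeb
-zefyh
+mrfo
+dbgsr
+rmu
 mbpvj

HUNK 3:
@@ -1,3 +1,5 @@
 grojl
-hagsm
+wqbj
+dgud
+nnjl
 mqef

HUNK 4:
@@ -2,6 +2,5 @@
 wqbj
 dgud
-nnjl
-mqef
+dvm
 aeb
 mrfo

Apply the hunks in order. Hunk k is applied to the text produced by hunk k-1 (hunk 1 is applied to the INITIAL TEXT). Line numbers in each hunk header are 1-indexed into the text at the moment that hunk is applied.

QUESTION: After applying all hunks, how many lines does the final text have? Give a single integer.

Hunk 1: at line 2 remove [iad,cmrua] add [aeb,zefyh,mbpvj] -> 10 lines: grojl hagsm mqef aeb zefyh mbpvj qhxfm xlomo tvw iwdjs
Hunk 2: at line 4 remove [zefyh] add [mrfo,dbgsr,rmu] -> 12 lines: grojl hagsm mqef aeb mrfo dbgsr rmu mbpvj qhxfm xlomo tvw iwdjs
Hunk 3: at line 1 remove [hagsm] add [wqbj,dgud,nnjl] -> 14 lines: grojl wqbj dgud nnjl mqef aeb mrfo dbgsr rmu mbpvj qhxfm xlomo tvw iwdjs
Hunk 4: at line 2 remove [nnjl,mqef] add [dvm] -> 13 lines: grojl wqbj dgud dvm aeb mrfo dbgsr rmu mbpvj qhxfm xlomo tvw iwdjs
Final line count: 13

Answer: 13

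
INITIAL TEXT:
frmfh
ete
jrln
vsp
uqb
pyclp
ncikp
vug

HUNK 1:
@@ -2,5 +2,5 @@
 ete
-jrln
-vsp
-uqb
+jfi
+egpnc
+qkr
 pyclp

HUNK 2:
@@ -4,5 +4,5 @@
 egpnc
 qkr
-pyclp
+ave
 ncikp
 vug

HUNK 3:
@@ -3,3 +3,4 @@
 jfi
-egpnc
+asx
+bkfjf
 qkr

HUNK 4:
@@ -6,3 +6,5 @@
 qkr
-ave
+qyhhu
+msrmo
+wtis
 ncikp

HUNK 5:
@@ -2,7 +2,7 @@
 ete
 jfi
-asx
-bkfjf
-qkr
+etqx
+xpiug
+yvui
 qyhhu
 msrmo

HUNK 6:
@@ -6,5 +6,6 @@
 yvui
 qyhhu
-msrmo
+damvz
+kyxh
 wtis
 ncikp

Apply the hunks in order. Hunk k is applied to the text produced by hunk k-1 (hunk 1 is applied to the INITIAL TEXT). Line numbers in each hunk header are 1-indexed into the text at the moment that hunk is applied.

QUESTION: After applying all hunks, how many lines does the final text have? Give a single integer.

Answer: 12

Derivation:
Hunk 1: at line 2 remove [jrln,vsp,uqb] add [jfi,egpnc,qkr] -> 8 lines: frmfh ete jfi egpnc qkr pyclp ncikp vug
Hunk 2: at line 4 remove [pyclp] add [ave] -> 8 lines: frmfh ete jfi egpnc qkr ave ncikp vug
Hunk 3: at line 3 remove [egpnc] add [asx,bkfjf] -> 9 lines: frmfh ete jfi asx bkfjf qkr ave ncikp vug
Hunk 4: at line 6 remove [ave] add [qyhhu,msrmo,wtis] -> 11 lines: frmfh ete jfi asx bkfjf qkr qyhhu msrmo wtis ncikp vug
Hunk 5: at line 2 remove [asx,bkfjf,qkr] add [etqx,xpiug,yvui] -> 11 lines: frmfh ete jfi etqx xpiug yvui qyhhu msrmo wtis ncikp vug
Hunk 6: at line 6 remove [msrmo] add [damvz,kyxh] -> 12 lines: frmfh ete jfi etqx xpiug yvui qyhhu damvz kyxh wtis ncikp vug
Final line count: 12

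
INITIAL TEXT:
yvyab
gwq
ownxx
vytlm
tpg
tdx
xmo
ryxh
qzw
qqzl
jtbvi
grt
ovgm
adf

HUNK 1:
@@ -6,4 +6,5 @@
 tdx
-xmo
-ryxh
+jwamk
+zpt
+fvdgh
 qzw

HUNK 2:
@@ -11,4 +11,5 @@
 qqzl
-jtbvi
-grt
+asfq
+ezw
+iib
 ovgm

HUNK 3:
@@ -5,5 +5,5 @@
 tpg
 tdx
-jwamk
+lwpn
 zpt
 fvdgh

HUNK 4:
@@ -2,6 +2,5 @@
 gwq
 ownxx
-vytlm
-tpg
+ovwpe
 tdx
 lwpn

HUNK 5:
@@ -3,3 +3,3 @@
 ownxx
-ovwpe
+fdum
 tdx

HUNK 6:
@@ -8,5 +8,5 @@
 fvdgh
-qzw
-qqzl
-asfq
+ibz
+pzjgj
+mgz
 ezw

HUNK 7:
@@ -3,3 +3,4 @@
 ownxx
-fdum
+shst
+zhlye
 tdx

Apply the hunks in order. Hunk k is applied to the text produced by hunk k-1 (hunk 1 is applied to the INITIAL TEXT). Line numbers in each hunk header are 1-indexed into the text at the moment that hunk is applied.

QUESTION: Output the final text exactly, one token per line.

Answer: yvyab
gwq
ownxx
shst
zhlye
tdx
lwpn
zpt
fvdgh
ibz
pzjgj
mgz
ezw
iib
ovgm
adf

Derivation:
Hunk 1: at line 6 remove [xmo,ryxh] add [jwamk,zpt,fvdgh] -> 15 lines: yvyab gwq ownxx vytlm tpg tdx jwamk zpt fvdgh qzw qqzl jtbvi grt ovgm adf
Hunk 2: at line 11 remove [jtbvi,grt] add [asfq,ezw,iib] -> 16 lines: yvyab gwq ownxx vytlm tpg tdx jwamk zpt fvdgh qzw qqzl asfq ezw iib ovgm adf
Hunk 3: at line 5 remove [jwamk] add [lwpn] -> 16 lines: yvyab gwq ownxx vytlm tpg tdx lwpn zpt fvdgh qzw qqzl asfq ezw iib ovgm adf
Hunk 4: at line 2 remove [vytlm,tpg] add [ovwpe] -> 15 lines: yvyab gwq ownxx ovwpe tdx lwpn zpt fvdgh qzw qqzl asfq ezw iib ovgm adf
Hunk 5: at line 3 remove [ovwpe] add [fdum] -> 15 lines: yvyab gwq ownxx fdum tdx lwpn zpt fvdgh qzw qqzl asfq ezw iib ovgm adf
Hunk 6: at line 8 remove [qzw,qqzl,asfq] add [ibz,pzjgj,mgz] -> 15 lines: yvyab gwq ownxx fdum tdx lwpn zpt fvdgh ibz pzjgj mgz ezw iib ovgm adf
Hunk 7: at line 3 remove [fdum] add [shst,zhlye] -> 16 lines: yvyab gwq ownxx shst zhlye tdx lwpn zpt fvdgh ibz pzjgj mgz ezw iib ovgm adf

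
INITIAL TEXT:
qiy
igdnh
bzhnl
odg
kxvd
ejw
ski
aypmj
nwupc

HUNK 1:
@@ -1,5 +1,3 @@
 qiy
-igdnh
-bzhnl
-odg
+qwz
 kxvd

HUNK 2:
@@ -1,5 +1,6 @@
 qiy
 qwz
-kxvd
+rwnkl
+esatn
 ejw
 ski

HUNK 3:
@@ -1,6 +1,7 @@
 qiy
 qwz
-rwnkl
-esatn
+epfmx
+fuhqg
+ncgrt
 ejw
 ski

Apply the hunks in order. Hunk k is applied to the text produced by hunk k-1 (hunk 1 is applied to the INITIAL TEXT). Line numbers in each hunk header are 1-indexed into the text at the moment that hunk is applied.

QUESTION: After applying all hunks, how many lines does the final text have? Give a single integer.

Answer: 9

Derivation:
Hunk 1: at line 1 remove [igdnh,bzhnl,odg] add [qwz] -> 7 lines: qiy qwz kxvd ejw ski aypmj nwupc
Hunk 2: at line 1 remove [kxvd] add [rwnkl,esatn] -> 8 lines: qiy qwz rwnkl esatn ejw ski aypmj nwupc
Hunk 3: at line 1 remove [rwnkl,esatn] add [epfmx,fuhqg,ncgrt] -> 9 lines: qiy qwz epfmx fuhqg ncgrt ejw ski aypmj nwupc
Final line count: 9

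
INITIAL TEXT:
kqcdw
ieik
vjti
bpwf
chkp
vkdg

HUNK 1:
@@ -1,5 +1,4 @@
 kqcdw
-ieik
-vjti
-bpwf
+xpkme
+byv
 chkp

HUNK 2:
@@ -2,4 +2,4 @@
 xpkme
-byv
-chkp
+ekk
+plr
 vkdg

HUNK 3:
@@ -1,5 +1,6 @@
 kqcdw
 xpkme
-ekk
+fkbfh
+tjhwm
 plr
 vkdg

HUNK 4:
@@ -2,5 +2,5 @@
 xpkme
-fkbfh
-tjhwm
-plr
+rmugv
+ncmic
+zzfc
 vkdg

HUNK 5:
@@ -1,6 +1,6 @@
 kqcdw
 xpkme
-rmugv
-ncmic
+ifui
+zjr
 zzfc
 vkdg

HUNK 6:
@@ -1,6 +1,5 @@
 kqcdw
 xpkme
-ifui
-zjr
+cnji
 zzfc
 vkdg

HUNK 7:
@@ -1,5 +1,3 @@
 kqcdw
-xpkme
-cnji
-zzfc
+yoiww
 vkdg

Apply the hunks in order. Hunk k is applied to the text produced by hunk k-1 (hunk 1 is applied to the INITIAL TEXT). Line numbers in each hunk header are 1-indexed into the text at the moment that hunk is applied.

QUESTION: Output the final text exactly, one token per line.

Hunk 1: at line 1 remove [ieik,vjti,bpwf] add [xpkme,byv] -> 5 lines: kqcdw xpkme byv chkp vkdg
Hunk 2: at line 2 remove [byv,chkp] add [ekk,plr] -> 5 lines: kqcdw xpkme ekk plr vkdg
Hunk 3: at line 1 remove [ekk] add [fkbfh,tjhwm] -> 6 lines: kqcdw xpkme fkbfh tjhwm plr vkdg
Hunk 4: at line 2 remove [fkbfh,tjhwm,plr] add [rmugv,ncmic,zzfc] -> 6 lines: kqcdw xpkme rmugv ncmic zzfc vkdg
Hunk 5: at line 1 remove [rmugv,ncmic] add [ifui,zjr] -> 6 lines: kqcdw xpkme ifui zjr zzfc vkdg
Hunk 6: at line 1 remove [ifui,zjr] add [cnji] -> 5 lines: kqcdw xpkme cnji zzfc vkdg
Hunk 7: at line 1 remove [xpkme,cnji,zzfc] add [yoiww] -> 3 lines: kqcdw yoiww vkdg

Answer: kqcdw
yoiww
vkdg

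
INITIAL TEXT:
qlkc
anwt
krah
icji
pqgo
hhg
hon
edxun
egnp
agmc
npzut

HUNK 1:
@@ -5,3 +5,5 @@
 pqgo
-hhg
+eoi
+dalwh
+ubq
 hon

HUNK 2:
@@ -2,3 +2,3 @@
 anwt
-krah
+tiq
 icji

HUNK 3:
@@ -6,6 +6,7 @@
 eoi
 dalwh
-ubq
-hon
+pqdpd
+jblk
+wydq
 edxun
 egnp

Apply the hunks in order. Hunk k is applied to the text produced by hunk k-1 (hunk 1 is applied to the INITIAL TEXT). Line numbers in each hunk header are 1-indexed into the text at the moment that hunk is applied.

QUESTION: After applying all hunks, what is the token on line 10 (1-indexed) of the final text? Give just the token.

Hunk 1: at line 5 remove [hhg] add [eoi,dalwh,ubq] -> 13 lines: qlkc anwt krah icji pqgo eoi dalwh ubq hon edxun egnp agmc npzut
Hunk 2: at line 2 remove [krah] add [tiq] -> 13 lines: qlkc anwt tiq icji pqgo eoi dalwh ubq hon edxun egnp agmc npzut
Hunk 3: at line 6 remove [ubq,hon] add [pqdpd,jblk,wydq] -> 14 lines: qlkc anwt tiq icji pqgo eoi dalwh pqdpd jblk wydq edxun egnp agmc npzut
Final line 10: wydq

Answer: wydq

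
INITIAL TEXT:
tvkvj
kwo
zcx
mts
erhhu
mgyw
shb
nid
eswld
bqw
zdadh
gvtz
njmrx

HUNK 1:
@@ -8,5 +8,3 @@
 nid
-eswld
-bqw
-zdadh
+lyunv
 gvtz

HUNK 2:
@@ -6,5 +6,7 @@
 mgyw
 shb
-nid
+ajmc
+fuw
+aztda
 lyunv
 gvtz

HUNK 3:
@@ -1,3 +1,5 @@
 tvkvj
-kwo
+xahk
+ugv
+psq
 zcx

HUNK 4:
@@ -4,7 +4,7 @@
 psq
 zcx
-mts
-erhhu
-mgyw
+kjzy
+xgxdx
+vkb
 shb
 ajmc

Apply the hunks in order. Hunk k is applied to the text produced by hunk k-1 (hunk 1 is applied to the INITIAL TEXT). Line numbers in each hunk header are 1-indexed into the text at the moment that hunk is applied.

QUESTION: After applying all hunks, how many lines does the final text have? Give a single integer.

Hunk 1: at line 8 remove [eswld,bqw,zdadh] add [lyunv] -> 11 lines: tvkvj kwo zcx mts erhhu mgyw shb nid lyunv gvtz njmrx
Hunk 2: at line 6 remove [nid] add [ajmc,fuw,aztda] -> 13 lines: tvkvj kwo zcx mts erhhu mgyw shb ajmc fuw aztda lyunv gvtz njmrx
Hunk 3: at line 1 remove [kwo] add [xahk,ugv,psq] -> 15 lines: tvkvj xahk ugv psq zcx mts erhhu mgyw shb ajmc fuw aztda lyunv gvtz njmrx
Hunk 4: at line 4 remove [mts,erhhu,mgyw] add [kjzy,xgxdx,vkb] -> 15 lines: tvkvj xahk ugv psq zcx kjzy xgxdx vkb shb ajmc fuw aztda lyunv gvtz njmrx
Final line count: 15

Answer: 15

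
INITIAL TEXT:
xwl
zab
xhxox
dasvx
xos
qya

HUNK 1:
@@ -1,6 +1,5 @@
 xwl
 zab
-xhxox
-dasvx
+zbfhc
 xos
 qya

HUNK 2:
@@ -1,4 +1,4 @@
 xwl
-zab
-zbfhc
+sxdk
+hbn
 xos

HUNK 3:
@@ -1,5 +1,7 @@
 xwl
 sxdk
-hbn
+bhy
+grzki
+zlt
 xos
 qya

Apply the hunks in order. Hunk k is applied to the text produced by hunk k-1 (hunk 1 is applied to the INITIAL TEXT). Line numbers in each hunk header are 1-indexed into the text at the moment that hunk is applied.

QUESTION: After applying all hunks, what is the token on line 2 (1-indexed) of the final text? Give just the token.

Answer: sxdk

Derivation:
Hunk 1: at line 1 remove [xhxox,dasvx] add [zbfhc] -> 5 lines: xwl zab zbfhc xos qya
Hunk 2: at line 1 remove [zab,zbfhc] add [sxdk,hbn] -> 5 lines: xwl sxdk hbn xos qya
Hunk 3: at line 1 remove [hbn] add [bhy,grzki,zlt] -> 7 lines: xwl sxdk bhy grzki zlt xos qya
Final line 2: sxdk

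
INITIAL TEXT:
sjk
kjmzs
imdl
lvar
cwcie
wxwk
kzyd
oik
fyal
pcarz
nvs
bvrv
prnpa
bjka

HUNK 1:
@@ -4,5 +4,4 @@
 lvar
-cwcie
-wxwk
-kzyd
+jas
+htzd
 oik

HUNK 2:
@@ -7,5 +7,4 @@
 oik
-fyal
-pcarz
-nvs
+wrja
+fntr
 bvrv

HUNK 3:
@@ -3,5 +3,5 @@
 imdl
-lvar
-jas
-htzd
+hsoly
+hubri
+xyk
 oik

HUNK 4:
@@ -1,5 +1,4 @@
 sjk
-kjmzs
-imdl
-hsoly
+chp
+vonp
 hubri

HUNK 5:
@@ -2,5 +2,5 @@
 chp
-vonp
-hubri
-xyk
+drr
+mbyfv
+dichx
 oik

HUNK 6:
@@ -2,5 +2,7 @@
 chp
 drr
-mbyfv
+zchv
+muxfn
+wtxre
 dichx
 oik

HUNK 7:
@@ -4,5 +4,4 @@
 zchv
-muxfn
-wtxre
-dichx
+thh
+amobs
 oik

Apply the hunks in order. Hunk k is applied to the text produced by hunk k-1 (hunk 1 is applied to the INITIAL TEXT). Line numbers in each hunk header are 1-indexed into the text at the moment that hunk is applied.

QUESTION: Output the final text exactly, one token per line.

Hunk 1: at line 4 remove [cwcie,wxwk,kzyd] add [jas,htzd] -> 13 lines: sjk kjmzs imdl lvar jas htzd oik fyal pcarz nvs bvrv prnpa bjka
Hunk 2: at line 7 remove [fyal,pcarz,nvs] add [wrja,fntr] -> 12 lines: sjk kjmzs imdl lvar jas htzd oik wrja fntr bvrv prnpa bjka
Hunk 3: at line 3 remove [lvar,jas,htzd] add [hsoly,hubri,xyk] -> 12 lines: sjk kjmzs imdl hsoly hubri xyk oik wrja fntr bvrv prnpa bjka
Hunk 4: at line 1 remove [kjmzs,imdl,hsoly] add [chp,vonp] -> 11 lines: sjk chp vonp hubri xyk oik wrja fntr bvrv prnpa bjka
Hunk 5: at line 2 remove [vonp,hubri,xyk] add [drr,mbyfv,dichx] -> 11 lines: sjk chp drr mbyfv dichx oik wrja fntr bvrv prnpa bjka
Hunk 6: at line 2 remove [mbyfv] add [zchv,muxfn,wtxre] -> 13 lines: sjk chp drr zchv muxfn wtxre dichx oik wrja fntr bvrv prnpa bjka
Hunk 7: at line 4 remove [muxfn,wtxre,dichx] add [thh,amobs] -> 12 lines: sjk chp drr zchv thh amobs oik wrja fntr bvrv prnpa bjka

Answer: sjk
chp
drr
zchv
thh
amobs
oik
wrja
fntr
bvrv
prnpa
bjka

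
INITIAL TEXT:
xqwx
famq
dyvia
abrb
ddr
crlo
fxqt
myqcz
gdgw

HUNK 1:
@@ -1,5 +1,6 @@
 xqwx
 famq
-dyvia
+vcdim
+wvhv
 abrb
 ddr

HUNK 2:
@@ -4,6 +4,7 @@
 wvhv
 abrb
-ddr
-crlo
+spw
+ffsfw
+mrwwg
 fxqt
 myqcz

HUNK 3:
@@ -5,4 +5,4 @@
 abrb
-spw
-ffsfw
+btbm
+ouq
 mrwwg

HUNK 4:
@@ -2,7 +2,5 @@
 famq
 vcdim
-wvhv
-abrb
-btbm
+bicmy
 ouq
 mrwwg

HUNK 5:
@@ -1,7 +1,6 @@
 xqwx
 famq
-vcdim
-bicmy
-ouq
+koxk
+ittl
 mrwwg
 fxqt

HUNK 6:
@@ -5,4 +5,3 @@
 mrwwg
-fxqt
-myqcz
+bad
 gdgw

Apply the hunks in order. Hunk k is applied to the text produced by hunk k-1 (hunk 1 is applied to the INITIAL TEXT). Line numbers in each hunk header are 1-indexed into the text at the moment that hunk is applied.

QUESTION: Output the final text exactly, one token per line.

Hunk 1: at line 1 remove [dyvia] add [vcdim,wvhv] -> 10 lines: xqwx famq vcdim wvhv abrb ddr crlo fxqt myqcz gdgw
Hunk 2: at line 4 remove [ddr,crlo] add [spw,ffsfw,mrwwg] -> 11 lines: xqwx famq vcdim wvhv abrb spw ffsfw mrwwg fxqt myqcz gdgw
Hunk 3: at line 5 remove [spw,ffsfw] add [btbm,ouq] -> 11 lines: xqwx famq vcdim wvhv abrb btbm ouq mrwwg fxqt myqcz gdgw
Hunk 4: at line 2 remove [wvhv,abrb,btbm] add [bicmy] -> 9 lines: xqwx famq vcdim bicmy ouq mrwwg fxqt myqcz gdgw
Hunk 5: at line 1 remove [vcdim,bicmy,ouq] add [koxk,ittl] -> 8 lines: xqwx famq koxk ittl mrwwg fxqt myqcz gdgw
Hunk 6: at line 5 remove [fxqt,myqcz] add [bad] -> 7 lines: xqwx famq koxk ittl mrwwg bad gdgw

Answer: xqwx
famq
koxk
ittl
mrwwg
bad
gdgw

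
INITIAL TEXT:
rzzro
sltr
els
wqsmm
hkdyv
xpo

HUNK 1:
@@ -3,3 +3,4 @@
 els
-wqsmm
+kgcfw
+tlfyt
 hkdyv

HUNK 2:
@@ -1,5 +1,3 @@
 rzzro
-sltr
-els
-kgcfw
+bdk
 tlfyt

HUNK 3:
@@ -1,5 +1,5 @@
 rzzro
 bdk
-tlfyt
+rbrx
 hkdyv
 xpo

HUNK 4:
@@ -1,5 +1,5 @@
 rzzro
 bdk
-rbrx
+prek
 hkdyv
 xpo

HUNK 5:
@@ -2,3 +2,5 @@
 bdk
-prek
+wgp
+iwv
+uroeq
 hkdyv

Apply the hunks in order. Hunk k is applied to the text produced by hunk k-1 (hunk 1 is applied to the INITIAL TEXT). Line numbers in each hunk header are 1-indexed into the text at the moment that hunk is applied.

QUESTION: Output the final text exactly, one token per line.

Answer: rzzro
bdk
wgp
iwv
uroeq
hkdyv
xpo

Derivation:
Hunk 1: at line 3 remove [wqsmm] add [kgcfw,tlfyt] -> 7 lines: rzzro sltr els kgcfw tlfyt hkdyv xpo
Hunk 2: at line 1 remove [sltr,els,kgcfw] add [bdk] -> 5 lines: rzzro bdk tlfyt hkdyv xpo
Hunk 3: at line 1 remove [tlfyt] add [rbrx] -> 5 lines: rzzro bdk rbrx hkdyv xpo
Hunk 4: at line 1 remove [rbrx] add [prek] -> 5 lines: rzzro bdk prek hkdyv xpo
Hunk 5: at line 2 remove [prek] add [wgp,iwv,uroeq] -> 7 lines: rzzro bdk wgp iwv uroeq hkdyv xpo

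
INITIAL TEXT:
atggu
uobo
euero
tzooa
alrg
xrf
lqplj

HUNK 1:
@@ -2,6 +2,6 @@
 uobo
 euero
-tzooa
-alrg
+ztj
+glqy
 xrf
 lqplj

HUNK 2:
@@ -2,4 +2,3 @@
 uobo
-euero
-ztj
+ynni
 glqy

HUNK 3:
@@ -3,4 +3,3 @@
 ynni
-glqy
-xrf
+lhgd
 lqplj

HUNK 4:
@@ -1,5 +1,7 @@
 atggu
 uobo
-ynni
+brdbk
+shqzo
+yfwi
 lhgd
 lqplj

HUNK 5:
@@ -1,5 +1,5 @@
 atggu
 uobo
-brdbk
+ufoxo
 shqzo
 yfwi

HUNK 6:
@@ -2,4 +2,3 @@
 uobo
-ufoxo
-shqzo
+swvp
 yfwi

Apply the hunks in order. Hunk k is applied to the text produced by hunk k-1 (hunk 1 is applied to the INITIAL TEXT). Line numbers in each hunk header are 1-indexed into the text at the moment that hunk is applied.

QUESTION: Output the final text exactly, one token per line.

Answer: atggu
uobo
swvp
yfwi
lhgd
lqplj

Derivation:
Hunk 1: at line 2 remove [tzooa,alrg] add [ztj,glqy] -> 7 lines: atggu uobo euero ztj glqy xrf lqplj
Hunk 2: at line 2 remove [euero,ztj] add [ynni] -> 6 lines: atggu uobo ynni glqy xrf lqplj
Hunk 3: at line 3 remove [glqy,xrf] add [lhgd] -> 5 lines: atggu uobo ynni lhgd lqplj
Hunk 4: at line 1 remove [ynni] add [brdbk,shqzo,yfwi] -> 7 lines: atggu uobo brdbk shqzo yfwi lhgd lqplj
Hunk 5: at line 1 remove [brdbk] add [ufoxo] -> 7 lines: atggu uobo ufoxo shqzo yfwi lhgd lqplj
Hunk 6: at line 2 remove [ufoxo,shqzo] add [swvp] -> 6 lines: atggu uobo swvp yfwi lhgd lqplj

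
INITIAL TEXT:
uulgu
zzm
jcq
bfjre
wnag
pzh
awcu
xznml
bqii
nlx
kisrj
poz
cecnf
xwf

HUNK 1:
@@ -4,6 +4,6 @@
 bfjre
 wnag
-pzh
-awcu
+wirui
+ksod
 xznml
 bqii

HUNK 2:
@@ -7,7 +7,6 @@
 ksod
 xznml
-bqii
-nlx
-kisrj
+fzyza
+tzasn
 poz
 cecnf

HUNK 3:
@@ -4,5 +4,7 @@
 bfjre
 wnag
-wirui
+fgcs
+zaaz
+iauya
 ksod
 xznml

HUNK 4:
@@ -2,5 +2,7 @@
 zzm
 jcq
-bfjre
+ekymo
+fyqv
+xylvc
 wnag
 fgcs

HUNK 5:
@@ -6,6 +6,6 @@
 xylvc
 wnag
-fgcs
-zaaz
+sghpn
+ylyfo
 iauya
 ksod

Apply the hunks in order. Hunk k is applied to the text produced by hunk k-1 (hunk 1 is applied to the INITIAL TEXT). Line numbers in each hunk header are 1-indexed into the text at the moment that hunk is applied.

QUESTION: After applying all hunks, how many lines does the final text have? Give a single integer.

Answer: 17

Derivation:
Hunk 1: at line 4 remove [pzh,awcu] add [wirui,ksod] -> 14 lines: uulgu zzm jcq bfjre wnag wirui ksod xznml bqii nlx kisrj poz cecnf xwf
Hunk 2: at line 7 remove [bqii,nlx,kisrj] add [fzyza,tzasn] -> 13 lines: uulgu zzm jcq bfjre wnag wirui ksod xznml fzyza tzasn poz cecnf xwf
Hunk 3: at line 4 remove [wirui] add [fgcs,zaaz,iauya] -> 15 lines: uulgu zzm jcq bfjre wnag fgcs zaaz iauya ksod xznml fzyza tzasn poz cecnf xwf
Hunk 4: at line 2 remove [bfjre] add [ekymo,fyqv,xylvc] -> 17 lines: uulgu zzm jcq ekymo fyqv xylvc wnag fgcs zaaz iauya ksod xznml fzyza tzasn poz cecnf xwf
Hunk 5: at line 6 remove [fgcs,zaaz] add [sghpn,ylyfo] -> 17 lines: uulgu zzm jcq ekymo fyqv xylvc wnag sghpn ylyfo iauya ksod xznml fzyza tzasn poz cecnf xwf
Final line count: 17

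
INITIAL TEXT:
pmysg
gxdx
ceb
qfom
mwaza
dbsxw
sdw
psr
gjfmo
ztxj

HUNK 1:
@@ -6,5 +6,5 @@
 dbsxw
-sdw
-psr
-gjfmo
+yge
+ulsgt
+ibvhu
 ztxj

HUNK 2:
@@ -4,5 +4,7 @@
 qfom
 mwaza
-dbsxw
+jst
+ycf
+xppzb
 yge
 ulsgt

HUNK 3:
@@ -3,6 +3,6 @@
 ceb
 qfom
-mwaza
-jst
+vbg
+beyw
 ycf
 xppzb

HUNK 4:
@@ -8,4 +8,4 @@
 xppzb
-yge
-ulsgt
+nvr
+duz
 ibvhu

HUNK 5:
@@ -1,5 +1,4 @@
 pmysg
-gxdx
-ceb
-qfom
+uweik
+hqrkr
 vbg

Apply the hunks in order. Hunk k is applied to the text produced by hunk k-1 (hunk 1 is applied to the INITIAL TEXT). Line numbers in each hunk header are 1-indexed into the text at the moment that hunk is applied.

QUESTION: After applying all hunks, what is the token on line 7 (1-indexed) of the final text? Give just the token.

Hunk 1: at line 6 remove [sdw,psr,gjfmo] add [yge,ulsgt,ibvhu] -> 10 lines: pmysg gxdx ceb qfom mwaza dbsxw yge ulsgt ibvhu ztxj
Hunk 2: at line 4 remove [dbsxw] add [jst,ycf,xppzb] -> 12 lines: pmysg gxdx ceb qfom mwaza jst ycf xppzb yge ulsgt ibvhu ztxj
Hunk 3: at line 3 remove [mwaza,jst] add [vbg,beyw] -> 12 lines: pmysg gxdx ceb qfom vbg beyw ycf xppzb yge ulsgt ibvhu ztxj
Hunk 4: at line 8 remove [yge,ulsgt] add [nvr,duz] -> 12 lines: pmysg gxdx ceb qfom vbg beyw ycf xppzb nvr duz ibvhu ztxj
Hunk 5: at line 1 remove [gxdx,ceb,qfom] add [uweik,hqrkr] -> 11 lines: pmysg uweik hqrkr vbg beyw ycf xppzb nvr duz ibvhu ztxj
Final line 7: xppzb

Answer: xppzb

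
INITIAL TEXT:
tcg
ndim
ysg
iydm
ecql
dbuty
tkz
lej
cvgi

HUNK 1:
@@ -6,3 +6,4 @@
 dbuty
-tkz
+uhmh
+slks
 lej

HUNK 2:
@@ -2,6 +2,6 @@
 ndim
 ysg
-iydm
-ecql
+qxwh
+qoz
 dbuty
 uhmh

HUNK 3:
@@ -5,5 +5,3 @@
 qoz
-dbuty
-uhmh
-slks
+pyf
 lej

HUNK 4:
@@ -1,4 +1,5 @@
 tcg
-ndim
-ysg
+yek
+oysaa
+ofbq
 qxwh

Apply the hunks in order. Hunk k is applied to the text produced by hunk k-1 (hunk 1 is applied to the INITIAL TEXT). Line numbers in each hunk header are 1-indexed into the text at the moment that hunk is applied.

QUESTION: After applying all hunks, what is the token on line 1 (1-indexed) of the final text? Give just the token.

Answer: tcg

Derivation:
Hunk 1: at line 6 remove [tkz] add [uhmh,slks] -> 10 lines: tcg ndim ysg iydm ecql dbuty uhmh slks lej cvgi
Hunk 2: at line 2 remove [iydm,ecql] add [qxwh,qoz] -> 10 lines: tcg ndim ysg qxwh qoz dbuty uhmh slks lej cvgi
Hunk 3: at line 5 remove [dbuty,uhmh,slks] add [pyf] -> 8 lines: tcg ndim ysg qxwh qoz pyf lej cvgi
Hunk 4: at line 1 remove [ndim,ysg] add [yek,oysaa,ofbq] -> 9 lines: tcg yek oysaa ofbq qxwh qoz pyf lej cvgi
Final line 1: tcg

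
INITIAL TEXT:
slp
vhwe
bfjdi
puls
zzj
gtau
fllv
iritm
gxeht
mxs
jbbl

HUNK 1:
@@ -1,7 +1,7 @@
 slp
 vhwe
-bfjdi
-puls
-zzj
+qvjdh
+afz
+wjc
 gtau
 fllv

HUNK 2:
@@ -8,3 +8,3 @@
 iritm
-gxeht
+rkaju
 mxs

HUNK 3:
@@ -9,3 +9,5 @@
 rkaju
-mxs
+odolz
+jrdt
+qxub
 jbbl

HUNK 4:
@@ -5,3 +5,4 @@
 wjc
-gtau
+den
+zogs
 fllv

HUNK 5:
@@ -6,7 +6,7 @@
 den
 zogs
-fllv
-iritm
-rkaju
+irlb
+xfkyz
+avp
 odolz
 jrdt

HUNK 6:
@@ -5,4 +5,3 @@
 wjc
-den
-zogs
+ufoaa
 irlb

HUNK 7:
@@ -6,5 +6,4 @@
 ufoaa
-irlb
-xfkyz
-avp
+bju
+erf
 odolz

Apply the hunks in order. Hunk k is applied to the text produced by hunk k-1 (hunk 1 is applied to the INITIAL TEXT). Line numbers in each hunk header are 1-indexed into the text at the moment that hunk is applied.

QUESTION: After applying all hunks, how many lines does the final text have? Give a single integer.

Hunk 1: at line 1 remove [bfjdi,puls,zzj] add [qvjdh,afz,wjc] -> 11 lines: slp vhwe qvjdh afz wjc gtau fllv iritm gxeht mxs jbbl
Hunk 2: at line 8 remove [gxeht] add [rkaju] -> 11 lines: slp vhwe qvjdh afz wjc gtau fllv iritm rkaju mxs jbbl
Hunk 3: at line 9 remove [mxs] add [odolz,jrdt,qxub] -> 13 lines: slp vhwe qvjdh afz wjc gtau fllv iritm rkaju odolz jrdt qxub jbbl
Hunk 4: at line 5 remove [gtau] add [den,zogs] -> 14 lines: slp vhwe qvjdh afz wjc den zogs fllv iritm rkaju odolz jrdt qxub jbbl
Hunk 5: at line 6 remove [fllv,iritm,rkaju] add [irlb,xfkyz,avp] -> 14 lines: slp vhwe qvjdh afz wjc den zogs irlb xfkyz avp odolz jrdt qxub jbbl
Hunk 6: at line 5 remove [den,zogs] add [ufoaa] -> 13 lines: slp vhwe qvjdh afz wjc ufoaa irlb xfkyz avp odolz jrdt qxub jbbl
Hunk 7: at line 6 remove [irlb,xfkyz,avp] add [bju,erf] -> 12 lines: slp vhwe qvjdh afz wjc ufoaa bju erf odolz jrdt qxub jbbl
Final line count: 12

Answer: 12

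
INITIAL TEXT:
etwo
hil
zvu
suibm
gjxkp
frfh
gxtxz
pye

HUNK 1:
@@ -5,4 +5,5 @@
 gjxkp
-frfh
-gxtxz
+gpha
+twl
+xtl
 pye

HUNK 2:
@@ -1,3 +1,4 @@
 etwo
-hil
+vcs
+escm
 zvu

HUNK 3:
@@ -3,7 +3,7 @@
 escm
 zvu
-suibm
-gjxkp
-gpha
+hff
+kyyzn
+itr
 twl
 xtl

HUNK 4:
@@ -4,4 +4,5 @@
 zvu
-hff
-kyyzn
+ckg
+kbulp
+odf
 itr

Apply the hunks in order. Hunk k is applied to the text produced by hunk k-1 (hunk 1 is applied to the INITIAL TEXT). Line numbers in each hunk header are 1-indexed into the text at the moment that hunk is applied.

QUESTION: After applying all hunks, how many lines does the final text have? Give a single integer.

Answer: 11

Derivation:
Hunk 1: at line 5 remove [frfh,gxtxz] add [gpha,twl,xtl] -> 9 lines: etwo hil zvu suibm gjxkp gpha twl xtl pye
Hunk 2: at line 1 remove [hil] add [vcs,escm] -> 10 lines: etwo vcs escm zvu suibm gjxkp gpha twl xtl pye
Hunk 3: at line 3 remove [suibm,gjxkp,gpha] add [hff,kyyzn,itr] -> 10 lines: etwo vcs escm zvu hff kyyzn itr twl xtl pye
Hunk 4: at line 4 remove [hff,kyyzn] add [ckg,kbulp,odf] -> 11 lines: etwo vcs escm zvu ckg kbulp odf itr twl xtl pye
Final line count: 11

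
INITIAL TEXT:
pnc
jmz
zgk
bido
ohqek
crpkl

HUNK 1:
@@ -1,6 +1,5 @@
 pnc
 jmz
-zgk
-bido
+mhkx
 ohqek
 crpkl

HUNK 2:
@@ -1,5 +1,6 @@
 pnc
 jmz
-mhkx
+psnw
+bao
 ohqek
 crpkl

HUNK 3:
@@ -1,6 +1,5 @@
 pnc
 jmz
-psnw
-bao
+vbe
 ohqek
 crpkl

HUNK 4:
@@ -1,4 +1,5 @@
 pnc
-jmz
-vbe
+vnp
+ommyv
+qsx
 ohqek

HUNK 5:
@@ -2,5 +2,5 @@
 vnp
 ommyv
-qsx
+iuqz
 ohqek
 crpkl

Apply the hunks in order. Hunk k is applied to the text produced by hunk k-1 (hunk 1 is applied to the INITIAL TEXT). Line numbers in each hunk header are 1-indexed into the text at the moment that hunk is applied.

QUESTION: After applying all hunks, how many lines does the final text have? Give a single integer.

Answer: 6

Derivation:
Hunk 1: at line 1 remove [zgk,bido] add [mhkx] -> 5 lines: pnc jmz mhkx ohqek crpkl
Hunk 2: at line 1 remove [mhkx] add [psnw,bao] -> 6 lines: pnc jmz psnw bao ohqek crpkl
Hunk 3: at line 1 remove [psnw,bao] add [vbe] -> 5 lines: pnc jmz vbe ohqek crpkl
Hunk 4: at line 1 remove [jmz,vbe] add [vnp,ommyv,qsx] -> 6 lines: pnc vnp ommyv qsx ohqek crpkl
Hunk 5: at line 2 remove [qsx] add [iuqz] -> 6 lines: pnc vnp ommyv iuqz ohqek crpkl
Final line count: 6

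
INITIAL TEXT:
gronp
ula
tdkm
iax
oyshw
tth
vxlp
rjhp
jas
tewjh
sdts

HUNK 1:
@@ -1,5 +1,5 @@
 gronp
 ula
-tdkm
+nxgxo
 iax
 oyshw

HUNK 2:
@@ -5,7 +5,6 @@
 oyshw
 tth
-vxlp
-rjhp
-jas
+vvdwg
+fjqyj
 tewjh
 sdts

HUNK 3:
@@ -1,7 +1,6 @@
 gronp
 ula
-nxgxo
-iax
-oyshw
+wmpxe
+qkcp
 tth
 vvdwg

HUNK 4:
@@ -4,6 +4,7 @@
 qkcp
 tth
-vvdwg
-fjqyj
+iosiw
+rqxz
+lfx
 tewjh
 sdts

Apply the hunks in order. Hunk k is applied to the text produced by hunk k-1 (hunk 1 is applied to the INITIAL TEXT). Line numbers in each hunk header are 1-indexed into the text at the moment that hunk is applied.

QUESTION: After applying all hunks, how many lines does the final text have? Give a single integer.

Answer: 10

Derivation:
Hunk 1: at line 1 remove [tdkm] add [nxgxo] -> 11 lines: gronp ula nxgxo iax oyshw tth vxlp rjhp jas tewjh sdts
Hunk 2: at line 5 remove [vxlp,rjhp,jas] add [vvdwg,fjqyj] -> 10 lines: gronp ula nxgxo iax oyshw tth vvdwg fjqyj tewjh sdts
Hunk 3: at line 1 remove [nxgxo,iax,oyshw] add [wmpxe,qkcp] -> 9 lines: gronp ula wmpxe qkcp tth vvdwg fjqyj tewjh sdts
Hunk 4: at line 4 remove [vvdwg,fjqyj] add [iosiw,rqxz,lfx] -> 10 lines: gronp ula wmpxe qkcp tth iosiw rqxz lfx tewjh sdts
Final line count: 10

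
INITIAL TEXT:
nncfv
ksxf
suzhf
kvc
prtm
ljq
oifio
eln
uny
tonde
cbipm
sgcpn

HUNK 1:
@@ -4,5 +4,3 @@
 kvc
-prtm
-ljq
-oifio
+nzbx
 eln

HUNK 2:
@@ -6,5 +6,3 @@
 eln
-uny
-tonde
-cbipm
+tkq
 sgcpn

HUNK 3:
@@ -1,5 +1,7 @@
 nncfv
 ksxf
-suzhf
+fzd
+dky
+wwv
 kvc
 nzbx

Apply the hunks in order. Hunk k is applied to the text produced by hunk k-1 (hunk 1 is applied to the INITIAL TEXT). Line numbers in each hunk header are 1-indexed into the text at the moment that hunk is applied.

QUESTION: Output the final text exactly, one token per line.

Hunk 1: at line 4 remove [prtm,ljq,oifio] add [nzbx] -> 10 lines: nncfv ksxf suzhf kvc nzbx eln uny tonde cbipm sgcpn
Hunk 2: at line 6 remove [uny,tonde,cbipm] add [tkq] -> 8 lines: nncfv ksxf suzhf kvc nzbx eln tkq sgcpn
Hunk 3: at line 1 remove [suzhf] add [fzd,dky,wwv] -> 10 lines: nncfv ksxf fzd dky wwv kvc nzbx eln tkq sgcpn

Answer: nncfv
ksxf
fzd
dky
wwv
kvc
nzbx
eln
tkq
sgcpn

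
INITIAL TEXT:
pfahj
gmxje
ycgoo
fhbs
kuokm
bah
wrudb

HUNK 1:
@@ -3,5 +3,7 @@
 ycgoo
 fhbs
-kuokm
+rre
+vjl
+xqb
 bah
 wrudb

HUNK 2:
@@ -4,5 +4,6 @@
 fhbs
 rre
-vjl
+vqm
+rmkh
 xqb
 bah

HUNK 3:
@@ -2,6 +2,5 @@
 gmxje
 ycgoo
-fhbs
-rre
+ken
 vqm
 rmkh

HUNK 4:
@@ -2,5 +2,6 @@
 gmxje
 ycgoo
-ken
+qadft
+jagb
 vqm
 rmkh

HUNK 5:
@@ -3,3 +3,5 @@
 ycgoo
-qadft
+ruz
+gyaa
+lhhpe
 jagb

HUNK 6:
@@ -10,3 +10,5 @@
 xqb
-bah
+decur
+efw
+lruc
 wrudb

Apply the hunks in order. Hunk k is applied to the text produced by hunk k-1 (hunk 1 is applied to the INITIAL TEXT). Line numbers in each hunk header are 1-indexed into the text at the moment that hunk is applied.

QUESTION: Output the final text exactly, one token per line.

Answer: pfahj
gmxje
ycgoo
ruz
gyaa
lhhpe
jagb
vqm
rmkh
xqb
decur
efw
lruc
wrudb

Derivation:
Hunk 1: at line 3 remove [kuokm] add [rre,vjl,xqb] -> 9 lines: pfahj gmxje ycgoo fhbs rre vjl xqb bah wrudb
Hunk 2: at line 4 remove [vjl] add [vqm,rmkh] -> 10 lines: pfahj gmxje ycgoo fhbs rre vqm rmkh xqb bah wrudb
Hunk 3: at line 2 remove [fhbs,rre] add [ken] -> 9 lines: pfahj gmxje ycgoo ken vqm rmkh xqb bah wrudb
Hunk 4: at line 2 remove [ken] add [qadft,jagb] -> 10 lines: pfahj gmxje ycgoo qadft jagb vqm rmkh xqb bah wrudb
Hunk 5: at line 3 remove [qadft] add [ruz,gyaa,lhhpe] -> 12 lines: pfahj gmxje ycgoo ruz gyaa lhhpe jagb vqm rmkh xqb bah wrudb
Hunk 6: at line 10 remove [bah] add [decur,efw,lruc] -> 14 lines: pfahj gmxje ycgoo ruz gyaa lhhpe jagb vqm rmkh xqb decur efw lruc wrudb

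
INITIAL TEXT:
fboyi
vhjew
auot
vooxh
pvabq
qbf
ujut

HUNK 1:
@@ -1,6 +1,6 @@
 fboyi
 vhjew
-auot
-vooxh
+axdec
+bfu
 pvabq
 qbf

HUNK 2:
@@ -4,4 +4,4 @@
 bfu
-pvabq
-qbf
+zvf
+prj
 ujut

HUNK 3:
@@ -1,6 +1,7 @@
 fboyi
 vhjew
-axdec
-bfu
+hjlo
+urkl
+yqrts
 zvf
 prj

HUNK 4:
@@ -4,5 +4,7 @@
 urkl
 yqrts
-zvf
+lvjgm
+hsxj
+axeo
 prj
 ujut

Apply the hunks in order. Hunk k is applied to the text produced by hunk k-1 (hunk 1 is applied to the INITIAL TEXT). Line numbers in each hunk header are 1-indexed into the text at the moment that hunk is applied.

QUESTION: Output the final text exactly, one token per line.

Answer: fboyi
vhjew
hjlo
urkl
yqrts
lvjgm
hsxj
axeo
prj
ujut

Derivation:
Hunk 1: at line 1 remove [auot,vooxh] add [axdec,bfu] -> 7 lines: fboyi vhjew axdec bfu pvabq qbf ujut
Hunk 2: at line 4 remove [pvabq,qbf] add [zvf,prj] -> 7 lines: fboyi vhjew axdec bfu zvf prj ujut
Hunk 3: at line 1 remove [axdec,bfu] add [hjlo,urkl,yqrts] -> 8 lines: fboyi vhjew hjlo urkl yqrts zvf prj ujut
Hunk 4: at line 4 remove [zvf] add [lvjgm,hsxj,axeo] -> 10 lines: fboyi vhjew hjlo urkl yqrts lvjgm hsxj axeo prj ujut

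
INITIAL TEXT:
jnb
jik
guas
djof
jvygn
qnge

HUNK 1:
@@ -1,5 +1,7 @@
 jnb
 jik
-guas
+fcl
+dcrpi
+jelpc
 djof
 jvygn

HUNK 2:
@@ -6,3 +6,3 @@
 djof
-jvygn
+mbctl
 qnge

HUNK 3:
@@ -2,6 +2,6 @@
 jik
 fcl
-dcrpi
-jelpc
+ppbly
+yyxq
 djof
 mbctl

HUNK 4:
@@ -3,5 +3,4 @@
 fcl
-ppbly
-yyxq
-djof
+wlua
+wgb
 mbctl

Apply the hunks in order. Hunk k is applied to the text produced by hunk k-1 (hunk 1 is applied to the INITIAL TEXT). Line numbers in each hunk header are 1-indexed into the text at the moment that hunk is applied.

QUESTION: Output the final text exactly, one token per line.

Hunk 1: at line 1 remove [guas] add [fcl,dcrpi,jelpc] -> 8 lines: jnb jik fcl dcrpi jelpc djof jvygn qnge
Hunk 2: at line 6 remove [jvygn] add [mbctl] -> 8 lines: jnb jik fcl dcrpi jelpc djof mbctl qnge
Hunk 3: at line 2 remove [dcrpi,jelpc] add [ppbly,yyxq] -> 8 lines: jnb jik fcl ppbly yyxq djof mbctl qnge
Hunk 4: at line 3 remove [ppbly,yyxq,djof] add [wlua,wgb] -> 7 lines: jnb jik fcl wlua wgb mbctl qnge

Answer: jnb
jik
fcl
wlua
wgb
mbctl
qnge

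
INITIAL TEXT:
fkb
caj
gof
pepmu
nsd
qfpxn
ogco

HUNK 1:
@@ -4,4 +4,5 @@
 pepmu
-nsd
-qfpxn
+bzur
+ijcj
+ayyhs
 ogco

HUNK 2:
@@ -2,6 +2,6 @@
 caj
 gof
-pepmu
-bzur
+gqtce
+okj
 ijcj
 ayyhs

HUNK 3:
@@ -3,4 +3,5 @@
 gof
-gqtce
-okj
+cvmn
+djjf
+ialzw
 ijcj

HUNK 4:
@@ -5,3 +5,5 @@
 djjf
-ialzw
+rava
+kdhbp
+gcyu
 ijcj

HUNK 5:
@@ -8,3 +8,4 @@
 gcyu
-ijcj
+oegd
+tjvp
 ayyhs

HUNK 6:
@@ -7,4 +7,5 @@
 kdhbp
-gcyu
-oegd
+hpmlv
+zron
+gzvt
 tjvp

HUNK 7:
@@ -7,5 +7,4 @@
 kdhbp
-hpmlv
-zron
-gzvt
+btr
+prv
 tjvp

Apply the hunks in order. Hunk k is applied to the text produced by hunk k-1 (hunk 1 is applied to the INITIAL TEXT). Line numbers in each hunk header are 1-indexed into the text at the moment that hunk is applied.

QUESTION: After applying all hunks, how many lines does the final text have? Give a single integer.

Answer: 12

Derivation:
Hunk 1: at line 4 remove [nsd,qfpxn] add [bzur,ijcj,ayyhs] -> 8 lines: fkb caj gof pepmu bzur ijcj ayyhs ogco
Hunk 2: at line 2 remove [pepmu,bzur] add [gqtce,okj] -> 8 lines: fkb caj gof gqtce okj ijcj ayyhs ogco
Hunk 3: at line 3 remove [gqtce,okj] add [cvmn,djjf,ialzw] -> 9 lines: fkb caj gof cvmn djjf ialzw ijcj ayyhs ogco
Hunk 4: at line 5 remove [ialzw] add [rava,kdhbp,gcyu] -> 11 lines: fkb caj gof cvmn djjf rava kdhbp gcyu ijcj ayyhs ogco
Hunk 5: at line 8 remove [ijcj] add [oegd,tjvp] -> 12 lines: fkb caj gof cvmn djjf rava kdhbp gcyu oegd tjvp ayyhs ogco
Hunk 6: at line 7 remove [gcyu,oegd] add [hpmlv,zron,gzvt] -> 13 lines: fkb caj gof cvmn djjf rava kdhbp hpmlv zron gzvt tjvp ayyhs ogco
Hunk 7: at line 7 remove [hpmlv,zron,gzvt] add [btr,prv] -> 12 lines: fkb caj gof cvmn djjf rava kdhbp btr prv tjvp ayyhs ogco
Final line count: 12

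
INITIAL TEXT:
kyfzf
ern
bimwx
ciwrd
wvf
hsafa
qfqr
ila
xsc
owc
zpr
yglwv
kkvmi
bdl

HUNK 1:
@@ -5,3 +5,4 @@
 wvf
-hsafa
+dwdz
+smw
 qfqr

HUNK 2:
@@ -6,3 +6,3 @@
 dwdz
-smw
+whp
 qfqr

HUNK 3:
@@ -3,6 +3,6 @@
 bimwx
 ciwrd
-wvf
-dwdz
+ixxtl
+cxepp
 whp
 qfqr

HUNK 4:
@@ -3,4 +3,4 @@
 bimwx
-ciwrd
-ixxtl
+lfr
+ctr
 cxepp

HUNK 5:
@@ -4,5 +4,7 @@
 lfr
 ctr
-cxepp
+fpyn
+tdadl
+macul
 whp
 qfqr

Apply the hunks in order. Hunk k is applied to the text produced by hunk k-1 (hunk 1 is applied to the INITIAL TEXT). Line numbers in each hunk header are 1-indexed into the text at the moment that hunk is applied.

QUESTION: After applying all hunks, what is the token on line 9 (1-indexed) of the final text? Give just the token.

Hunk 1: at line 5 remove [hsafa] add [dwdz,smw] -> 15 lines: kyfzf ern bimwx ciwrd wvf dwdz smw qfqr ila xsc owc zpr yglwv kkvmi bdl
Hunk 2: at line 6 remove [smw] add [whp] -> 15 lines: kyfzf ern bimwx ciwrd wvf dwdz whp qfqr ila xsc owc zpr yglwv kkvmi bdl
Hunk 3: at line 3 remove [wvf,dwdz] add [ixxtl,cxepp] -> 15 lines: kyfzf ern bimwx ciwrd ixxtl cxepp whp qfqr ila xsc owc zpr yglwv kkvmi bdl
Hunk 4: at line 3 remove [ciwrd,ixxtl] add [lfr,ctr] -> 15 lines: kyfzf ern bimwx lfr ctr cxepp whp qfqr ila xsc owc zpr yglwv kkvmi bdl
Hunk 5: at line 4 remove [cxepp] add [fpyn,tdadl,macul] -> 17 lines: kyfzf ern bimwx lfr ctr fpyn tdadl macul whp qfqr ila xsc owc zpr yglwv kkvmi bdl
Final line 9: whp

Answer: whp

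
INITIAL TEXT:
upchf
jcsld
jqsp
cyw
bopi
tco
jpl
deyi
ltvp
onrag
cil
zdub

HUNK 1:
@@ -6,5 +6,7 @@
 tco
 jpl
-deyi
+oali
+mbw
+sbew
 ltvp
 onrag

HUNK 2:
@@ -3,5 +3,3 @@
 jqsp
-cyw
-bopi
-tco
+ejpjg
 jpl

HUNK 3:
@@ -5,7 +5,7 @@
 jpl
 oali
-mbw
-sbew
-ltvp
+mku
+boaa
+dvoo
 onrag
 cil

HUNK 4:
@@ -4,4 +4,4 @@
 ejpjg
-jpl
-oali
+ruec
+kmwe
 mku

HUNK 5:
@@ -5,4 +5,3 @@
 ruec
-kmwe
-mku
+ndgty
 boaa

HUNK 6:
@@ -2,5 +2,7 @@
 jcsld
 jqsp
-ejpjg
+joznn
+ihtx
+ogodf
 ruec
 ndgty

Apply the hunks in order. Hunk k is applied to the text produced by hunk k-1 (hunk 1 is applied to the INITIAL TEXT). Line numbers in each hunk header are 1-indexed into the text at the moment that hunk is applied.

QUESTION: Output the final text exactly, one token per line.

Answer: upchf
jcsld
jqsp
joznn
ihtx
ogodf
ruec
ndgty
boaa
dvoo
onrag
cil
zdub

Derivation:
Hunk 1: at line 6 remove [deyi] add [oali,mbw,sbew] -> 14 lines: upchf jcsld jqsp cyw bopi tco jpl oali mbw sbew ltvp onrag cil zdub
Hunk 2: at line 3 remove [cyw,bopi,tco] add [ejpjg] -> 12 lines: upchf jcsld jqsp ejpjg jpl oali mbw sbew ltvp onrag cil zdub
Hunk 3: at line 5 remove [mbw,sbew,ltvp] add [mku,boaa,dvoo] -> 12 lines: upchf jcsld jqsp ejpjg jpl oali mku boaa dvoo onrag cil zdub
Hunk 4: at line 4 remove [jpl,oali] add [ruec,kmwe] -> 12 lines: upchf jcsld jqsp ejpjg ruec kmwe mku boaa dvoo onrag cil zdub
Hunk 5: at line 5 remove [kmwe,mku] add [ndgty] -> 11 lines: upchf jcsld jqsp ejpjg ruec ndgty boaa dvoo onrag cil zdub
Hunk 6: at line 2 remove [ejpjg] add [joznn,ihtx,ogodf] -> 13 lines: upchf jcsld jqsp joznn ihtx ogodf ruec ndgty boaa dvoo onrag cil zdub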